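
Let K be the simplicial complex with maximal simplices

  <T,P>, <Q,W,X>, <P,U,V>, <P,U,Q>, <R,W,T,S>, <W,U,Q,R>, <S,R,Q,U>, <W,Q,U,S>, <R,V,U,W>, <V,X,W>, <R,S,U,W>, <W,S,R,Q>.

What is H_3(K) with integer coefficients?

K has 9 vertices, 23 edges, 20 triangles, 7 3-simplices.
rank ∂_3 = 6, rank ∂_4 = 0 ⇒ b_3 = 7 − 6 − 0 = 1. So H_3 = Z.

H_3 = Z.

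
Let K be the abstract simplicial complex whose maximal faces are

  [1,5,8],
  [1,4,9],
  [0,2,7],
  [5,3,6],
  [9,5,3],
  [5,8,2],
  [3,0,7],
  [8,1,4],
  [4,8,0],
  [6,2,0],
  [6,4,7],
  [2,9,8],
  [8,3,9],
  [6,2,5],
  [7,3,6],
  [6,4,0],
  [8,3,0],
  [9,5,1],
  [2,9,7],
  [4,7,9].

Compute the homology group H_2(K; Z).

Fix the vertex order 0 < 1 < 2 < 3 < 4 < 5 < 6 < 7 < 8 < 9 and write every simplex with vertices in increasing order. Then dim K = 2 and the simplices of K are:

  0-simplices (10): [0], [1], [2], [3], [4], [5], [6], [7], [8], [9]
  1-simplices (30): (30 of them)
  2-simplices (20): (20 of them)

so the chain groups are C_0 ≅ Z^10, C_1 ≅ Z^30, C_2 ≅ Z^20.

Boundary ∂_1: C_1 → C_0 sends each edge [p,q] (with p < q) to q − p.
As a 10×30 matrix over Z this has rank 9, with invariant factors (1,1,1,1,1,1,1,1,1).

∂_2: C_2 → C_1 maps a triangle to the signed sum of its edges. For instance
  ∂[0,4,8] = [4,8] − [0,8] + [0,4],
  ∂[0,3,8] = [3,8] − [0,8] + [0,3].
This gives a 30×20 integer matrix of rank 20; reducing to Smith normal form yields diagonal entries (1,1,1,1,1,1,1,1,1,1,1,1,1,1,1,1,1,1,1,2).

Computing H_k = (kernel of ∂_k) / (image of ∂_{k+1}):

  H_2: rank ker ∂_2 − rank ∂_3 = (20 − 20) − 0 = 0, and there is no ∂_3, so H_2 ≅ 0.

H_2 = 0.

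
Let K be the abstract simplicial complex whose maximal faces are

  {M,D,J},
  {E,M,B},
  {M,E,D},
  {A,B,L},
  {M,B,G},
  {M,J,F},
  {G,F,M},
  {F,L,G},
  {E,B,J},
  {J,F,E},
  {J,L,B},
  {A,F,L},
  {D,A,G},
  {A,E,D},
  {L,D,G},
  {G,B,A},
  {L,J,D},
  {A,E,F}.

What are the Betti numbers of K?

We work with the vertex ordering A < B < D < E < F < G < J < L < M. The simplices of K, each written with vertices in increasing order, are:

  0-simplices (9): A, B, D, E, F, G, J, L, M
  1-simplices (27): AB, AD, AE, AF, AG, AL, BE, BG, BJ, BL, BM, DE, DG, DJ, DL, DM, EF, EJ, EM, FG, FJ, FL, FM, GL, GM, JL, JM
  2-simplices (18): ABG, ABL, ADE, ADG, AEF, AFL, BEJ, BEM, BGM, BJL, DEM, DGL, DJL, DJM, EFJ, FGL, FGM, FJM

Hence C_0 ≅ Z^9, C_1 ≅ Z^27, C_2 ≅ Z^18.

∂_1: C_1 → C_0 sends each edge [p,q] (with p < q) to q − p. For instance
  ∂BL = L − B.
The 9×27 boundary matrix has rank 8 and Smith normal form diag(1,1,1,1,1,1,1,1).

Boundary ∂_2: C_2 → C_1 acts by ∂[p,q,r] = [q,r] − [p,r] + [p,q]. For instance
  ∂DEM = EM − DM + DE,
  ∂ABG = BG − AG + AB.
This gives a 27×18 integer matrix of rank 18; reducing to Smith normal form yields diagonal entries (1,1,1,1,1,1,1,1,1,1,1,1,1,1,1,1,1,2).

Computing H_k = (kernel of ∂_k) / (image of ∂_{k+1}):

  H_0: rank C_0 − rank ∂_1 = 9 − 8 = 1, and the invariant factors of ∂_1 are all 1, so H_0 = Z.
  H_1: rank ker ∂_1 − rank ∂_2 = (27 − 8) − 18 = 1, and ∂_2 has invariant factor 2 > 1, so H_1 = Z ⊕ Z/2.
  H_2: rank ker ∂_2 − rank ∂_3 = (18 − 18) − 0 = 0, and there is no ∂_3, so H_2 = 0.

Hence the Betti numbers are b_0 = 1, b_1 = 1, b_2 = 0.

b_0 = 1, b_1 = 1, b_2 = 0.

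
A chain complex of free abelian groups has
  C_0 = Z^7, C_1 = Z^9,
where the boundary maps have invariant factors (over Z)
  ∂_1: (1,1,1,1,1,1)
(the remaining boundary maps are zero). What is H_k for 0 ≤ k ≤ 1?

H_0: b_0 = 7 − 0 − 6 = 1; torsion from ∂_1 factors > 1: none. So H_0 = Z.
H_1: b_1 = 9 − 6 − 0 = 3; torsion from ∂_2 factors > 1: none. So H_1 = Z^3.

H_0 = Z,  H_1 = Z^3.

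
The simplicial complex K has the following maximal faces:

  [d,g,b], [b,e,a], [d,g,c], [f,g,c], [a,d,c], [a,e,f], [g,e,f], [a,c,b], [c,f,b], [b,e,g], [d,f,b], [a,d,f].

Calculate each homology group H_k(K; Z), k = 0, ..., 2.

Fix the vertex order a < b < c < d < e < f < g and write every simplex with vertices in increasing order. Then dim K = 2 and the simplices of K are:

  0-simplices (7): a, b, c, d, e, f, g
  1-simplices (18): ab, ac, ad, ae, af, bc, bd, be, bf, bg, cd, cf, cg, df, dg, ef, eg, fg
  2-simplices (12): abc, abe, acd, adf, aef, bcf, bdf, bdg, beg, cdg, cfg, efg

Hence C_0 ≅ Z^7, C_1 ≅ Z^18, C_2 ≅ Z^12.

Boundary ∂_1: C_1 → C_0 maps an edge to its endpoints' difference, ∂[p,q] = q − p.
As a 7×18 matrix over Z this has rank 6, with invariant factors (1,1,1,1,1,1).

∂_2: C_2 → C_1 sends each 2-simplex [p,q,r] to [q,r] − [p,r] + [p,q]. For instance
  ∂beg = eg − bg + be,
  ∂bdg = dg − bg + bd.
The 18×12 boundary matrix has rank 12 and Smith normal form diag(1,1,1,1,1,1,1,1,1,1,1,2).

Now H_k = ker ∂_k / im ∂_{k+1}, so:

  H_0: rank C_0 − rank ∂_1 = 7 − 6 = 1, and the invariant factors of ∂_1 are all 1, so H_0 ≅ Z.
  H_1: rank ker ∂_1 − rank ∂_2 = (18 − 6) − 12 = 0, and ∂_2 has invariant factor 2 > 1, so H_1 ≅ Z/2.
  H_2: rank ker ∂_2 − rank ∂_3 = (12 − 12) − 0 = 0, and there is no ∂_3, so H_2 ≅ 0.

(K is a triangulation of the real projective plane RP^2.)

H_0 = Z,  H_1 = Z/2,  H_2 = 0.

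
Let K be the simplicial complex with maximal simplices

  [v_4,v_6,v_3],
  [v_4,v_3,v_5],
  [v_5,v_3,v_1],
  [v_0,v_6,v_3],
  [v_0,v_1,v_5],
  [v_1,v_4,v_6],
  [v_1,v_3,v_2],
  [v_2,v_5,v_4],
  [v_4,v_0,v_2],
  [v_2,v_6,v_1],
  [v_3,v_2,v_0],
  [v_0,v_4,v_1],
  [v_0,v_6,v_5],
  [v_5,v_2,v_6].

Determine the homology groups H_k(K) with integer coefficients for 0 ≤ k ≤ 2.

Fix the vertex order v_0 < v_1 < v_2 < v_3 < v_4 < v_5 < v_6 and write every simplex with vertices in increasing order. Then dim K = 2 and the simplices of K are:

  0-simplices (7): [v_0], [v_1], [v_2], [v_3], [v_4], [v_5], [v_6]
  1-simplices (21): (21 of them)
  2-simplices (14): (14 of them)

so the chain groups are C_0 ≅ Z^7, C_1 ≅ Z^21, C_2 ≅ Z^14.

Boundary ∂_1: C_1 → C_0 is given by ∂[p,q] = [q] − [p]. For instance
  ∂[v_4,v_5] = [v_5] − [v_4].
The resulting 7×21 matrix has rank 6, and its Smith normal form has invariant factors (1,1,1,1,1,1).

∂_2: C_2 → C_1 acts by ∂[p,q,r] = [q,r] − [p,r] + [p,q]. For instance
  ∂[v_2,v_4,v_5] = [v_4,v_5] − [v_2,v_5] + [v_2,v_4],
  ∂[v_0,v_1,v_4] = [v_1,v_4] − [v_0,v_4] + [v_0,v_1].
As a 21×14 matrix over Z this has rank 13, with invariant factors (1,1,1,1,1,1,1,1,1,1,1,1,1).

Computing H_k = (kernel of ∂_k) / (image of ∂_{k+1}):

  H_0: rank C_0 − rank ∂_1 = 7 − 6 = 1, and the invariant factors of ∂_1 are all 1, so H_0 = Z.
  H_1: rank ker ∂_1 − rank ∂_2 = (21 − 6) − 13 = 2, and the invariant factors of ∂_2 are all 1, so H_1 = Z^2.
  H_2: rank ker ∂_2 − rank ∂_3 = (14 − 13) − 0 = 1, and there is no ∂_3, so H_2 = Z.

H_0 = Z,  H_1 = Z^2,  H_2 = Z.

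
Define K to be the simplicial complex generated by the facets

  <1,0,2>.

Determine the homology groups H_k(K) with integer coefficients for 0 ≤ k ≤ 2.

Take the total order 0 < 1 < 2 on the vertex set. Then K (dimension 2) consists of the simplices:

  0-simplices (3): [0], [1], [2]
  1-simplices (3): [0,1], [0,2], [1,2]
  2-simplices (1): [0,1,2]

Hence C_0 ≅ Z^3, C_1 ≅ Z^3, C_2 ≅ Z^1.

Boundary ∂_1: C_1 → C_0 maps an edge to its endpoints' difference, ∂[p,q] = q − p.
The 3×3 boundary matrix has rank 2 and Smith normal form diag(1,1).

The boundary map ∂_2: C_2 → C_1 maps a triangle to the signed sum of its edges. For instance
  ∂[0,1,2] = [1,2] − [0,2] + [0,1].
As a 3×1 matrix over Z this has rank 1, with invariant factors (1).

Now H_k = ker ∂_k / im ∂_{k+1}, so:

  H_0: rank C_0 − rank ∂_1 = 3 − 2 = 1, and the invariant factors of ∂_1 are all 1, so H_0 ≅ Z.
  H_1: rank ker ∂_1 − rank ∂_2 = (3 − 2) − 1 = 0, and the invariant factors of ∂_2 are all 1, so H_1 ≅ 0.
  H_2: rank ker ∂_2 − rank ∂_3 = (1 − 1) − 0 = 0, and there is no ∂_3, so H_2 ≅ 0.

(K is a triangulation of the 2-simplex.)

H_0 ≅ Z,  H_1 = 0,  H_2 = 0.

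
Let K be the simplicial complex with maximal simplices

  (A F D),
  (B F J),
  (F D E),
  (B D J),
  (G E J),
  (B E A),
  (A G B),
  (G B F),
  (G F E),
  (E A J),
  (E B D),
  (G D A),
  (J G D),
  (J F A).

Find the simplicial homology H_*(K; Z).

Order the vertices as A < B < D < E < F < G < J. Listing each simplex with vertices in this order, K has dimension 2 with simplices:

  0-simplices (7): A, B, D, E, F, G, J
  1-simplices (21): AB, AD, AE, AF, AG, AJ, BD, BE, BF, BG, BJ, DE, DF, DG, DJ, EF, EG, EJ, FG, FJ, GJ
  2-simplices (14): ABE, ABG, ADF, ADG, AEJ, AFJ, BDE, BDJ, BFG, BFJ, DEF, DGJ, EFG, EGJ

giving chain groups C_0 ≅ Z^7, C_1 ≅ Z^21, C_2 ≅ Z^14.

Boundary ∂_1: C_1 → C_0 is given by ∂[p,q] = [q] − [p]. For instance
  ∂AB = B − A.
This gives a 7×21 integer matrix of rank 6; reducing to Smith normal form yields diagonal entries (1,1,1,1,1,1).

∂_2: C_2 → C_1 maps a triangle to the signed sum of its edges. For instance
  ∂DGJ = GJ − DJ + DG,
  ∂ABG = BG − AG + AB.
As a 21×14 matrix over Z this has rank 13, with invariant factors (1,1,1,1,1,1,1,1,1,1,1,1,1).

From H_k ≅ ker(∂_k) / im(∂_{k+1}) we obtain:

  H_0: rank C_0 − rank ∂_1 = 7 − 6 = 1, and the invariant factors of ∂_1 are all 1, so H_0 ≅ Z.
  H_1: rank ker ∂_1 − rank ∂_2 = (21 − 6) − 13 = 2, and the invariant factors of ∂_2 are all 1, so H_1 ≅ Z^2.
  H_2: rank ker ∂_2 − rank ∂_3 = (14 − 13) − 0 = 1, and there is no ∂_3, so H_2 ≅ Z.

H_0 ≅ Z,  H_1 ≅ Z^2,  H_2 ≅ Z.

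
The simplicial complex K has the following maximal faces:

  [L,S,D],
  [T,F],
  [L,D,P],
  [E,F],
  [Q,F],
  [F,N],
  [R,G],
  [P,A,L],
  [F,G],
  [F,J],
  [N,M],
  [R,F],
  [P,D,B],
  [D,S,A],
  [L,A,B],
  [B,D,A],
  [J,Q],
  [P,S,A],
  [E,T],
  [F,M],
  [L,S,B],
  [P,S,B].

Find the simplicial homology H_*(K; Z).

H_0 = Z^2,  H_1 = Z^4 ⊕ Z/2,  H_2 = 0.

Take the total order A < B < D < E < F < G < J < L < M < N < P < Q < R < S < T on the vertex set. Then K (dimension 2) consists of the simplices:

  0-simplices (15): A, B, D, E, F, G, J, L, M, N, P, Q, R, S, T
  1-simplices (27): AB, AD, AL, AP, AS, BD, BL, BP, BS, DL, DP, DS, EF, ET, FG, FJ, FM, FN, FQ, FR, FT, GR, JQ, LP, LS, MN, PS
  2-simplices (10): ABD, ABL, ADS, ALP, APS, BDP, BLS, BPS, DLP, DLS

Hence C_0 ≅ Z^15, C_1 ≅ Z^27, C_2 ≅ Z^10.

Boundary ∂_1: C_1 → C_0 maps an edge to its endpoints' difference, ∂[p,q] = q − p.
The 15×27 boundary matrix has rank 13 and Smith normal form diag(1,1,1,1,1,1,1,1,1,1,1,1,1).

The boundary map ∂_2: C_2 → C_1 acts by ∂[p,q,r] = [q,r] − [p,r] + [p,q]. For instance
  ∂APS = PS − AS + AP,
  ∂BDP = DP − BP + BD.
As a 27×10 matrix over Z this has rank 10, with invariant factors (1,1,1,1,1,1,1,1,1,2).

Computing H_k = (kernel of ∂_k) / (image of ∂_{k+1}):

  H_0: rank C_0 − rank ∂_1 = 15 − 13 = 2, and the invariant factors of ∂_1 are all 1, so H_0 ≅ Z^2.
  H_1: rank ker ∂_1 − rank ∂_2 = (27 − 13) − 10 = 4, and ∂_2 has invariant factor 2 > 1, so H_1 ≅ Z^4 ⊕ Z/2.
  H_2: rank ker ∂_2 − rank ∂_3 = (10 − 10) − 0 = 0, and there is no ∂_3, so H_2 ≅ 0.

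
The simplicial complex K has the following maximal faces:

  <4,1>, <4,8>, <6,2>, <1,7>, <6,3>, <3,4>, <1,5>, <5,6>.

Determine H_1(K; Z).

Order the vertices as 1 < 2 < 3 < 4 < 5 < 6 < 7 < 8. Listing each simplex with vertices in this order, K has dimension 1 with simplices:

  0-simplices (8): [1], [2], [3], [4], [5], [6], [7], [8]
  1-simplices (8): [1,4], [1,5], [1,7], [2,6], [3,4], [3,6], [4,8], [5,6]

Hence C_0 ≅ Z^8, C_1 ≅ Z^8.

The boundary map ∂_1: C_1 → C_0 is given by ∂[p,q] = [q] − [p]. For instance
  ∂[1,4] = [4] − [1].
As a 8×8 matrix over Z this has rank 7, with invariant factors (1,1,1,1,1,1,1).

Computing H_k = (kernel of ∂_k) / (image of ∂_{k+1}):

  H_1: rank ker ∂_1 − rank ∂_2 = (8 − 7) − 0 = 1, and there is no ∂_2, so H_1 = Z.

H_1 = Z.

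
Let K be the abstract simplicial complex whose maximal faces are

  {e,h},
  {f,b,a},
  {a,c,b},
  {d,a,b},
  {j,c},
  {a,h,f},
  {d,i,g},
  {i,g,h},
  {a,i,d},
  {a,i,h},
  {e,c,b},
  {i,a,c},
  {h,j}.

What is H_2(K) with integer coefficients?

K has 10 vertices, 21 edges, 10 triangles.
rank ∂_2 = 10, rank ∂_3 = 0 ⇒ b_2 = 10 − 10 − 0 = 0. So H_2 ≅ 0.

H_2 ≅ 0.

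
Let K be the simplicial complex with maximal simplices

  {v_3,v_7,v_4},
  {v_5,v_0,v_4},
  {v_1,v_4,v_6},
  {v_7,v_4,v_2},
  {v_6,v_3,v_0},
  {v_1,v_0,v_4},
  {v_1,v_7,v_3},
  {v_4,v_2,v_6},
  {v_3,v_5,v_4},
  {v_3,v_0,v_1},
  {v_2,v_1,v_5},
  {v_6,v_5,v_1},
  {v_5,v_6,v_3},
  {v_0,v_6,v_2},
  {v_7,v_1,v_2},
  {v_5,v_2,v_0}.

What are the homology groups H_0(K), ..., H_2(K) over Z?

Fix the vertex order v_0 < v_1 < v_2 < v_3 < v_4 < v_5 < v_6 < v_7 and write every simplex with vertices in increasing order. Then dim K = 2 and the simplices of K are:

  0-simplices (8): [v_0], [v_1], [v_2], [v_3], [v_4], [v_5], [v_6], [v_7]
  1-simplices (24): (24 of them)
  2-simplices (16): (16 of them)

Hence C_0 ≅ Z^8, C_1 ≅ Z^24, C_2 ≅ Z^16.

Boundary ∂_1: C_1 → C_0 is given by ∂[p,q] = [q] − [p]. For instance
  ∂[v_0,v_2] = [v_2] − [v_0].
The 8×24 boundary matrix has rank 7 and Smith normal form diag(1,1,1,1,1,1,1).

The boundary map ∂_2: C_2 → C_1 sends each 2-simplex [p,q,r] to [q,r] − [p,r] + [p,q]. For instance
  ∂[v_0,v_2,v_5] = [v_2,v_5] − [v_0,v_5] + [v_0,v_2],
  ∂[v_1,v_3,v_7] = [v_3,v_7] − [v_1,v_7] + [v_1,v_3].
The resulting 24×16 matrix has rank 15, and its Smith normal form has invariant factors (1,1,1,1,1,1,1,1,1,1,1,1,1,1,1).

Reading off H_k = ker ∂_k / im ∂_{k+1}:

  H_0: rank C_0 − rank ∂_1 = 8 − 7 = 1, and the invariant factors of ∂_1 are all 1, so H_0 ≅ Z.
  H_1: rank ker ∂_1 − rank ∂_2 = (24 − 7) − 15 = 2, and the invariant factors of ∂_2 are all 1, so H_1 ≅ Z^2.
  H_2: rank ker ∂_2 − rank ∂_3 = (16 − 15) − 0 = 1, and there is no ∂_3, so H_2 ≅ Z.

H_0 = Z,  H_1 = Z^2,  H_2 = Z.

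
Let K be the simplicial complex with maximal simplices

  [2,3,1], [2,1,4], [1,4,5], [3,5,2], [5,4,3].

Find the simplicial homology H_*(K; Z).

K has 5 vertices, 10 edges, 5 triangles.
rank ∂_0 = 0, rank ∂_1 = 4 ⇒ b_0 = 5 − 0 − 4 = 1; all invariant factors of ∂_1 are 1 so no torsion. So H_0 = Z.
rank ∂_1 = 4, rank ∂_2 = 5 ⇒ b_1 = 10 − 4 − 5 = 1; all invariant factors of ∂_2 are 1 so no torsion. So H_1 = Z.
rank ∂_2 = 5, rank ∂_3 = 0 ⇒ b_2 = 5 − 5 − 0 = 0. So H_2 = 0.

H_0 ≅ Z,  H_1 ≅ Z,  H_2 = 0.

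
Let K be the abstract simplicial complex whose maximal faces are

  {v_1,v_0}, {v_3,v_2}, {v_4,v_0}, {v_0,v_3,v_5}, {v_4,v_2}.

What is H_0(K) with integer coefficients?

Fix the vertex order v_0 < v_1 < v_2 < v_3 < v_4 < v_5 and write every simplex with vertices in increasing order. Then dim K = 2 and the simplices of K are:

  0-simplices (6): [v_0], [v_1], [v_2], [v_3], [v_4], [v_5]
  1-simplices (7): [v_0,v_1], [v_0,v_3], [v_0,v_4], [v_0,v_5], [v_2,v_3], [v_2,v_4], [v_3,v_5]
  2-simplices (1): [v_0,v_3,v_5]

so the chain groups are C_0 ≅ Z^6, C_1 ≅ Z^7, C_2 ≅ Z^1.

∂_1: C_1 → C_0 sends each edge [p,q] (with p < q) to q − p. For instance
  ∂[v_2,v_4] = [v_4] − [v_2].
As a 6×7 matrix over Z this has rank 5, with invariant factors (1,1,1,1,1).

Boundary ∂_2: C_2 → C_1 maps a triangle to the signed sum of its edges. For instance
  ∂[v_0,v_3,v_5] = [v_3,v_5] − [v_0,v_5] + [v_0,v_3].
As a 7×1 matrix over Z this has rank 1, with invariant factors (1).

Computing H_k = (kernel of ∂_k) / (image of ∂_{k+1}):

  H_0: rank C_0 − rank ∂_1 = 6 − 5 = 1, and the invariant factors of ∂_1 are all 1, so H_0 = Z.

H_0 = Z.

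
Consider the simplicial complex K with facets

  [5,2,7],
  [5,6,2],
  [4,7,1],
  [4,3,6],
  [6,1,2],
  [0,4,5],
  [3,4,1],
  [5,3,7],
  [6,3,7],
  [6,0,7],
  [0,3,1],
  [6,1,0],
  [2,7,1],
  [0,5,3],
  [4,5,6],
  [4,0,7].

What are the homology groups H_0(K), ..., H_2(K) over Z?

H_0 = Z,  H_1 = Z^2,  H_2 = Z.

Take the total order 0 < 1 < 2 < 3 < 4 < 5 < 6 < 7 on the vertex set. Then K (dimension 2) consists of the simplices:

  0-simplices (8): [0], [1], [2], [3], [4], [5], [6], [7]
  1-simplices (24): (24 of them)
  2-simplices (16): [0,1,3], [0,1,6], [0,3,5], [0,4,5], [0,4,7], [0,6,7], [1,2,6], [1,2,7], [1,3,4], [1,4,7], [2,5,6], [2,5,7], [3,4,6], [3,5,7], [3,6,7], [4,5,6]

giving chain groups C_0 ≅ Z^8, C_1 ≅ Z^24, C_2 ≅ Z^16.

Boundary ∂_1: C_1 → C_0 maps an edge to its endpoints' difference, ∂[p,q] = q − p. For instance
  ∂[4,6] = [6] − [4].
This gives a 8×24 integer matrix of rank 7; reducing to Smith normal form yields diagonal entries (1,1,1,1,1,1,1).

Boundary ∂_2: C_2 → C_1 sends each 2-simplex [p,q,r] to [q,r] − [p,r] + [p,q]. For instance
  ∂[2,5,7] = [5,7] − [2,7] + [2,5],
  ∂[0,6,7] = [6,7] − [0,7] + [0,6].
As a 24×16 matrix over Z this has rank 15, with invariant factors (1,1,1,1,1,1,1,1,1,1,1,1,1,1,1).

Now H_k = ker ∂_k / im ∂_{k+1}, so:

  H_0: rank C_0 − rank ∂_1 = 8 − 7 = 1, and the invariant factors of ∂_1 are all 1, so H_0 ≅ Z.
  H_1: rank ker ∂_1 − rank ∂_2 = (24 − 7) − 15 = 2, and the invariant factors of ∂_2 are all 1, so H_1 ≅ Z^2.
  H_2: rank ker ∂_2 − rank ∂_3 = (16 − 15) − 0 = 1, and there is no ∂_3, so H_2 ≅ Z.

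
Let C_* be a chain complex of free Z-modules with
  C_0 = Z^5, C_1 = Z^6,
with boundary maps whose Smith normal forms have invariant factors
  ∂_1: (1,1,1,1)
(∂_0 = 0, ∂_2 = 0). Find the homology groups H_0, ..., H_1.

H_0 = Z,  H_1 = Z^2.

H_0: b_0 = 5 − 0 − 4 = 1; torsion from ∂_1 factors > 1: none. So H_0 = Z.
H_1: b_1 = 6 − 4 − 0 = 2; torsion from ∂_2 factors > 1: none. So H_1 = Z^2.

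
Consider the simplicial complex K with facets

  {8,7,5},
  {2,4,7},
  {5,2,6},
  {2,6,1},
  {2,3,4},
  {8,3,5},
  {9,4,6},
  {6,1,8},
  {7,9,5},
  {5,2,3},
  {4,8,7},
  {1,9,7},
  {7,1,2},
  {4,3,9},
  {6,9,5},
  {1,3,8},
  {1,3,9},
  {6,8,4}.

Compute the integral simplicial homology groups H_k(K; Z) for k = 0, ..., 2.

We work with the vertex ordering 1 < 2 < 3 < 4 < 5 < 6 < 7 < 8 < 9. The simplices of K, each written with vertices in increasing order, are:

  0-simplices (9): [1], [2], [3], [4], [5], [6], [7], [8], [9]
  1-simplices (27): (27 of them)
  2-simplices (18): [1,2,6], [1,2,7], [1,3,8], [1,3,9], [1,6,8], [1,7,9], [2,3,4], [2,3,5], [2,4,7], [2,5,6], [3,4,9], [3,5,8], [4,6,8], [4,6,9], [4,7,8], [5,6,9], [5,7,8], [5,7,9]

giving chain groups C_0 ≅ Z^9, C_1 ≅ Z^27, C_2 ≅ Z^18.

∂_1: C_1 → C_0 maps an edge to its endpoints' difference, ∂[p,q] = q − p.
The resulting 9×27 matrix has rank 8, and its Smith normal form has invariant factors (1,1,1,1,1,1,1,1).

The boundary map ∂_2: C_2 → C_1 sends each 2-simplex [p,q,r] to [q,r] − [p,r] + [p,q]. For instance
  ∂[4,6,8] = [6,8] − [4,8] + [4,6],
  ∂[5,6,9] = [6,9] − [5,9] + [5,6].
The 27×18 boundary matrix has rank 17 and Smith normal form diag(1,1,1,1,1,1,1,1,1,1,1,1,1,1,1,1,1).

Now H_k = ker ∂_k / im ∂_{k+1}, so:

  H_0: rank C_0 − rank ∂_1 = 9 − 8 = 1, and the invariant factors of ∂_1 are all 1, so H_0 ≅ Z.
  H_1: rank ker ∂_1 − rank ∂_2 = (27 − 8) − 17 = 2, and the invariant factors of ∂_2 are all 1, so H_1 ≅ Z^2.
  H_2: rank ker ∂_2 − rank ∂_3 = (18 − 17) − 0 = 1, and there is no ∂_3, so H_2 ≅ Z.

H_0 ≅ Z,  H_1 ≅ Z^2,  H_2 ≅ Z.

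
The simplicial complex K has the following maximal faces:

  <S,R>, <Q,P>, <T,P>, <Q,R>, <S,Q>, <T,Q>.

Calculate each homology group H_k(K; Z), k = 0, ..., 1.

Order the vertices as P < Q < R < S < T. Listing each simplex with vertices in this order, K has dimension 1 with simplices:

  0-simplices (5): P, Q, R, S, T
  1-simplices (6): PQ, PT, QR, QS, QT, RS

so the chain groups are C_0 ≅ Z^5, C_1 ≅ Z^6.

Boundary ∂_1: C_1 → C_0 is given by ∂[p,q] = [q] − [p]. For instance
  ∂PQ = Q − P.
The resulting 5×6 matrix has rank 4, and its Smith normal form has invariant factors (1,1,1,1).

Reading off H_k = ker ∂_k / im ∂_{k+1}:

  H_0: rank C_0 − rank ∂_1 = 5 − 4 = 1, and the invariant factors of ∂_1 are all 1, so H_0 ≅ Z.
  H_1: rank ker ∂_1 − rank ∂_2 = (6 − 4) − 0 = 2, and there is no ∂_2, so H_1 ≅ Z^2.

(K is a triangulation of a wedge of 2 circles.)

H_0 = Z,  H_1 = Z^2.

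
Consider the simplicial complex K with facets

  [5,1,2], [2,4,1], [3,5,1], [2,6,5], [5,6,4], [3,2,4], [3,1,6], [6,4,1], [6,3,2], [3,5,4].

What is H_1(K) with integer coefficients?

Take the total order 1 < 2 < 3 < 4 < 5 < 6 on the vertex set. Then K (dimension 2) consists of the simplices:

  0-simplices (6): [1], [2], [3], [4], [5], [6]
  1-simplices (15): [1,2], [1,3], [1,4], [1,5], [1,6], [2,3], [2,4], [2,5], [2,6], [3,4], [3,5], [3,6], [4,5], [4,6], [5,6]
  2-simplices (10): [1,2,4], [1,2,5], [1,3,5], [1,3,6], [1,4,6], [2,3,4], [2,3,6], [2,5,6], [3,4,5], [4,5,6]

so the chain groups are C_0 ≅ Z^6, C_1 ≅ Z^15, C_2 ≅ Z^10.

The boundary map ∂_1: C_1 → C_0 sends each edge [p,q] (with p < q) to q − p. For instance
  ∂[1,6] = [6] − [1].
As a 6×15 matrix over Z this has rank 5, with invariant factors (1,1,1,1,1).

The boundary map ∂_2: C_2 → C_1 acts by ∂[p,q,r] = [q,r] − [p,r] + [p,q]. For instance
  ∂[3,4,5] = [4,5] − [3,5] + [3,4],
  ∂[1,2,5] = [2,5] − [1,5] + [1,2].
As a 15×10 matrix over Z this has rank 10, with invariant factors (1,1,1,1,1,1,1,1,1,2).

Computing H_k = (kernel of ∂_k) / (image of ∂_{k+1}):

  H_1: rank ker ∂_1 − rank ∂_2 = (15 − 5) − 10 = 0, and ∂_2 has invariant factor 2 > 1, so H_1 ≅ Z/2.

H_1 ≅ Z/2.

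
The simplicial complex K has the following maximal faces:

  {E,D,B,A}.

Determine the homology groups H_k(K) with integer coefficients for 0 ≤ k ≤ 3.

H_0 ≅ Z,  H_1 = 0,  H_2 = 0,  H_3 = 0.

Take the total order A < B < D < E on the vertex set. Then K (dimension 3) consists of the simplices:

  0-simplices (4): A, B, D, E
  1-simplices (6): AB, AD, AE, BD, BE, DE
  2-simplices (4): ABD, ABE, ADE, BDE
  3-simplices (1): ABDE

so the chain groups are C_0 ≅ Z^4, C_1 ≅ Z^6, C_2 ≅ Z^4, C_3 ≅ Z^1.

∂_1: C_1 → C_0 is given by ∂[p,q] = [q] − [p]. For instance
  ∂BE = E − B.
The resulting 4×6 matrix has rank 3, and its Smith normal form has invariant factors (1,1,1).

∂_2: C_2 → C_1 acts by ∂[p,q,r] = [q,r] − [p,r] + [p,q]. For instance
  ∂BDE = DE − BE + BD,
  ∂ADE = DE − AE + AD.
The resulting 6×4 matrix has rank 3, and its Smith normal form has invariant factors (1,1,1).

The boundary map ∂_3: C_3 → C_2 sends each 3-simplex σ to the alternating sum Σ_i (−1)^i (σ with its i-th vertex removed). For instance
  ∂ABDE = BDE − ADE + ABE − ABD.
As a 4×1 matrix over Z this has rank 1, with invariant factors (1).

From H_k ≅ ker(∂_k) / im(∂_{k+1}) we obtain:

  H_0: rank C_0 − rank ∂_1 = 4 − 3 = 1, and the invariant factors of ∂_1 are all 1, so H_0 = Z.
  H_1: rank ker ∂_1 − rank ∂_2 = (6 − 3) − 3 = 0, and the invariant factors of ∂_2 are all 1, so H_1 = 0.
  H_2: rank ker ∂_2 − rank ∂_3 = (4 − 3) − 1 = 0, and the invariant factors of ∂_3 are all 1, so H_2 = 0.
  H_3: rank ker ∂_3 − rank ∂_4 = (1 − 1) − 0 = 0, and there is no ∂_4, so H_3 = 0.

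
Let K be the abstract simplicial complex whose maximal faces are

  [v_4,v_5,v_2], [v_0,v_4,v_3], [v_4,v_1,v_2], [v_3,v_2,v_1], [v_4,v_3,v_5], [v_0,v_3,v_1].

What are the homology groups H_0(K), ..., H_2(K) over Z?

H_0 = Z,  H_1 = Z,  H_2 = 0.

Take the total order v_0 < v_1 < v_2 < v_3 < v_4 < v_5 on the vertex set. Then K (dimension 2) consists of the simplices:

  0-simplices (6): [v_0], [v_1], [v_2], [v_3], [v_4], [v_5]
  1-simplices (12): [v_0,v_1], [v_0,v_3], [v_0,v_4], [v_1,v_2], [v_1,v_3], [v_1,v_4], [v_2,v_3], [v_2,v_4], [v_2,v_5], [v_3,v_4], [v_3,v_5], [v_4,v_5]
  2-simplices (6): [v_0,v_1,v_3], [v_0,v_3,v_4], [v_1,v_2,v_3], [v_1,v_2,v_4], [v_2,v_4,v_5], [v_3,v_4,v_5]

Hence C_0 ≅ Z^6, C_1 ≅ Z^12, C_2 ≅ Z^6.

Boundary ∂_1: C_1 → C_0 maps an edge to its endpoints' difference, ∂[p,q] = q − p.
As a 6×12 matrix over Z this has rank 5, with invariant factors (1,1,1,1,1).

Boundary ∂_2: C_2 → C_1 acts by ∂[p,q,r] = [q,r] − [p,r] + [p,q]. For instance
  ∂[v_1,v_2,v_3] = [v_2,v_3] − [v_1,v_3] + [v_1,v_2],
  ∂[v_2,v_4,v_5] = [v_4,v_5] − [v_2,v_5] + [v_2,v_4].
The resulting 12×6 matrix has rank 6, and its Smith normal form has invariant factors (1,1,1,1,1,1).

Computing H_k = (kernel of ∂_k) / (image of ∂_{k+1}):

  H_0: rank C_0 − rank ∂_1 = 6 − 5 = 1, and the invariant factors of ∂_1 are all 1, so H_0 ≅ Z.
  H_1: rank ker ∂_1 − rank ∂_2 = (12 − 5) − 6 = 1, and the invariant factors of ∂_2 are all 1, so H_1 ≅ Z.
  H_2: rank ker ∂_2 − rank ∂_3 = (6 − 6) − 0 = 0, and there is no ∂_3, so H_2 ≅ 0.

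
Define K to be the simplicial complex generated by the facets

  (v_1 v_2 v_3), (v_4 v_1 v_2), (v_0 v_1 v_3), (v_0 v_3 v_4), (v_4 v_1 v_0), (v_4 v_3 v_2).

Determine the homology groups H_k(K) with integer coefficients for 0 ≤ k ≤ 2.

K has 5 vertices, 9 edges, 6 triangles.
rank ∂_0 = 0, rank ∂_1 = 4 ⇒ b_0 = 5 − 0 − 4 = 1; all invariant factors of ∂_1 are 1 so no torsion. So H_0 = Z.
rank ∂_1 = 4, rank ∂_2 = 5 ⇒ b_1 = 9 − 4 − 5 = 0; all invariant factors of ∂_2 are 1 so no torsion. So H_1 = 0.
rank ∂_2 = 5, rank ∂_3 = 0 ⇒ b_2 = 6 − 5 − 0 = 1. So H_2 = Z.

H_0 = Z,  H_1 = 0,  H_2 = Z.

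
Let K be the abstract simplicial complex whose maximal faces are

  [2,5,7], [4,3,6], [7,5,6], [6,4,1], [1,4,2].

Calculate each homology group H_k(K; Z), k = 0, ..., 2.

Take the total order 1 < 2 < 3 < 4 < 5 < 6 < 7 on the vertex set. Then K (dimension 2) consists of the simplices:

  0-simplices (7): [1], [2], [3], [4], [5], [6], [7]
  1-simplices (12): [1,2], [1,4], [1,6], [2,4], [2,5], [2,7], [3,4], [3,6], [4,6], [5,6], [5,7], [6,7]
  2-simplices (5): [1,2,4], [1,4,6], [2,5,7], [3,4,6], [5,6,7]

so the chain groups are C_0 ≅ Z^7, C_1 ≅ Z^12, C_2 ≅ Z^5.

Boundary ∂_1: C_1 → C_0 sends each edge [p,q] (with p < q) to q − p. For instance
  ∂[5,7] = [7] − [5].
As a 7×12 matrix over Z this has rank 6, with invariant factors (1,1,1,1,1,1).

∂_2: C_2 → C_1 sends each 2-simplex [p,q,r] to [q,r] − [p,r] + [p,q]. For instance
  ∂[2,5,7] = [5,7] − [2,7] + [2,5],
  ∂[3,4,6] = [4,6] − [3,6] + [3,4].
As a 12×5 matrix over Z this has rank 5, with invariant factors (1,1,1,1,1).

Now H_k = ker ∂_k / im ∂_{k+1}, so:

  H_0: rank C_0 − rank ∂_1 = 7 − 6 = 1, and the invariant factors of ∂_1 are all 1, so H_0 ≅ Z.
  H_1: rank ker ∂_1 − rank ∂_2 = (12 − 6) − 5 = 1, and the invariant factors of ∂_2 are all 1, so H_1 ≅ Z.
  H_2: rank ker ∂_2 − rank ∂_3 = (5 − 5) − 0 = 0, and there is no ∂_3, so H_2 ≅ 0.

As a check, the Euler characteristic is 7 − 12 + 5 = 0, which agrees with 1 − 1 + 0 = 0.

H_0 ≅ Z,  H_1 ≅ Z,  H_2 = 0.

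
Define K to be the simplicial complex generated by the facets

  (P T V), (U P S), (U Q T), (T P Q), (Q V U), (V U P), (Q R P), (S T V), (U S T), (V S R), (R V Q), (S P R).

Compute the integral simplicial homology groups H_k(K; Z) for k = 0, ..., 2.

We work with the vertex ordering P < Q < R < S < T < U < V. The simplices of K, each written with vertices in increasing order, are:

  0-simplices (7): P, Q, R, S, T, U, V
  1-simplices (18): PQ, PR, PS, PT, PU, PV, QR, QT, QU, QV, RS, RV, ST, SU, SV, TU, TV, UV
  2-simplices (12): PQR, PQT, PRS, PSU, PTV, PUV, QRV, QTU, QUV, RSV, STU, STV

so the chain groups are C_0 ≅ Z^7, C_1 ≅ Z^18, C_2 ≅ Z^12.

Boundary ∂_1: C_1 → C_0 is given by ∂[p,q] = [q] − [p]. For instance
  ∂PU = U − P.
This gives a 7×18 integer matrix of rank 6; reducing to Smith normal form yields diagonal entries (1,1,1,1,1,1).

The boundary map ∂_2: C_2 → C_1 sends each 2-simplex [p,q,r] to [q,r] − [p,r] + [p,q]. For instance
  ∂STV = TV − SV + ST,
  ∂PUV = UV − PV + PU.
The resulting 18×12 matrix has rank 12, and its Smith normal form has invariant factors (1,1,1,1,1,1,1,1,1,1,1,2).

From H_k ≅ ker(∂_k) / im(∂_{k+1}) we obtain:

  H_0: rank C_0 − rank ∂_1 = 7 − 6 = 1, and the invariant factors of ∂_1 are all 1, so H_0 ≅ Z.
  H_1: rank ker ∂_1 − rank ∂_2 = (18 − 6) − 12 = 0, and ∂_2 has invariant factor 2 > 1, so H_1 ≅ Z/2.
  H_2: rank ker ∂_2 − rank ∂_3 = (12 − 12) − 0 = 0, and there is no ∂_3, so H_2 ≅ 0.

As a check, the Euler characteristic is 7 − 18 + 12 = 1, which agrees with 1 − 0 + 0 = 1.

H_0 = Z,  H_1 = Z/2,  H_2 = 0.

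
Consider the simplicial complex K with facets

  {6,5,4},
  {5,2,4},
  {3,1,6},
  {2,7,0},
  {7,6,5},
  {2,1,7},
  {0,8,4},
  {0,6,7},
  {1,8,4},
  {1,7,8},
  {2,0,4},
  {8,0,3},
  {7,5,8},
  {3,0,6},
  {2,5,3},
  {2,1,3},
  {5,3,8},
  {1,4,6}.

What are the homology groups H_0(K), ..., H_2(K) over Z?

H_0 ≅ Z,  H_1 ≅ Z^2,  H_2 ≅ Z.

Order the vertices as 0 < 1 < 2 < 3 < 4 < 5 < 6 < 7 < 8. Listing each simplex with vertices in this order, K has dimension 2 with simplices:

  0-simplices (9): [0], [1], [2], [3], [4], [5], [6], [7], [8]
  1-simplices (27): (27 of them)
  2-simplices (18): [0,2,4], [0,2,7], [0,3,6], [0,3,8], [0,4,8], [0,6,7], [1,2,3], [1,2,7], [1,3,6], [1,4,6], [1,4,8], [1,7,8], [2,3,5], [2,4,5], [3,5,8], [4,5,6], [5,6,7], [5,7,8]

Hence C_0 ≅ Z^9, C_1 ≅ Z^27, C_2 ≅ Z^18.

∂_1: C_1 → C_0 is given by ∂[p,q] = [q] − [p].
This gives a 9×27 integer matrix of rank 8; reducing to Smith normal form yields diagonal entries (1,1,1,1,1,1,1,1).

Boundary ∂_2: C_2 → C_1 sends each 2-simplex [p,q,r] to [q,r] − [p,r] + [p,q]. For instance
  ∂[4,5,6] = [5,6] − [4,6] + [4,5],
  ∂[0,2,7] = [2,7] − [0,7] + [0,2].
As a 27×18 matrix over Z this has rank 17, with invariant factors (1,1,1,1,1,1,1,1,1,1,1,1,1,1,1,1,1).

Reading off H_k = ker ∂_k / im ∂_{k+1}:

  H_0: rank C_0 − rank ∂_1 = 9 − 8 = 1, and the invariant factors of ∂_1 are all 1, so H_0 = Z.
  H_1: rank ker ∂_1 − rank ∂_2 = (27 − 8) − 17 = 2, and the invariant factors of ∂_2 are all 1, so H_1 = Z^2.
  H_2: rank ker ∂_2 − rank ∂_3 = (18 − 17) − 0 = 1, and there is no ∂_3, so H_2 = Z.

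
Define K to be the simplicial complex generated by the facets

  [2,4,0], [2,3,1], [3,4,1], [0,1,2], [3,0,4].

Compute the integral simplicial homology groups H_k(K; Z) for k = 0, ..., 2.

Fix the vertex order 0 < 1 < 2 < 3 < 4 and write every simplex with vertices in increasing order. Then dim K = 2 and the simplices of K are:

  0-simplices (5): [0], [1], [2], [3], [4]
  1-simplices (10): [0,1], [0,2], [0,3], [0,4], [1,2], [1,3], [1,4], [2,3], [2,4], [3,4]
  2-simplices (5): [0,1,2], [0,2,4], [0,3,4], [1,2,3], [1,3,4]

Hence C_0 ≅ Z^5, C_1 ≅ Z^10, C_2 ≅ Z^5.

The boundary map ∂_1: C_1 → C_0 sends each edge [p,q] (with p < q) to q − p. For instance
  ∂[1,3] = [3] − [1].
The 5×10 boundary matrix has rank 4 and Smith normal form diag(1,1,1,1).

The boundary map ∂_2: C_2 → C_1 acts by ∂[p,q,r] = [q,r] − [p,r] + [p,q]. For instance
  ∂[0,3,4] = [3,4] − [0,4] + [0,3],
  ∂[0,2,4] = [2,4] − [0,4] + [0,2].
As a 10×5 matrix over Z this has rank 5, with invariant factors (1,1,1,1,1).

From H_k ≅ ker(∂_k) / im(∂_{k+1}) we obtain:

  H_0: rank C_0 − rank ∂_1 = 5 − 4 = 1, and the invariant factors of ∂_1 are all 1, so H_0 ≅ Z.
  H_1: rank ker ∂_1 − rank ∂_2 = (10 − 4) − 5 = 1, and the invariant factors of ∂_2 are all 1, so H_1 ≅ Z.
  H_2: rank ker ∂_2 − rank ∂_3 = (5 − 5) − 0 = 0, and there is no ∂_3, so H_2 ≅ 0.

As a check, the Euler characteristic is 5 − 10 + 5 = 0, which agrees with 1 − 1 + 0 = 0.

H_0 ≅ Z,  H_1 ≅ Z,  H_2 = 0.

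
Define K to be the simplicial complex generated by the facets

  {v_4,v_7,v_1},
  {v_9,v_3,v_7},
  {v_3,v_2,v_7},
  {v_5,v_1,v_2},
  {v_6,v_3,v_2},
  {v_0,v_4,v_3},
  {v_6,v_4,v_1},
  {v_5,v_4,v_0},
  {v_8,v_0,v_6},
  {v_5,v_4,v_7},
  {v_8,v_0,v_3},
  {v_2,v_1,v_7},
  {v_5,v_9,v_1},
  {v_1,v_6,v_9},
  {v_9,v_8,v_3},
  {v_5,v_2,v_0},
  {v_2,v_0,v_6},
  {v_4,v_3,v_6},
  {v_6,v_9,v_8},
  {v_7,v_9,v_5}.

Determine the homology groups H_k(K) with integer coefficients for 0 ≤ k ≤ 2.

We work with the vertex ordering v_0 < v_1 < v_2 < v_3 < v_4 < v_5 < v_6 < v_7 < v_8 < v_9. The simplices of K, each written with vertices in increasing order, are:

  0-simplices (10): [v_0], [v_1], [v_2], [v_3], [v_4], [v_5], [v_6], [v_7], [v_8], [v_9]
  1-simplices (30): (30 of them)
  2-simplices (20): (20 of them)

giving chain groups C_0 ≅ Z^10, C_1 ≅ Z^30, C_2 ≅ Z^20.

∂_1: C_1 → C_0 maps an edge to its endpoints' difference, ∂[p,q] = q − p. For instance
  ∂[v_3,v_7] = [v_7] − [v_3].
This gives a 10×30 integer matrix of rank 9; reducing to Smith normal form yields diagonal entries (1,1,1,1,1,1,1,1,1).

∂_2: C_2 → C_1 sends each 2-simplex [p,q,r] to [q,r] − [p,r] + [p,q]. For instance
  ∂[v_4,v_5,v_7] = [v_5,v_7] − [v_4,v_7] + [v_4,v_5],
  ∂[v_0,v_2,v_6] = [v_2,v_6] − [v_0,v_6] + [v_0,v_2].
The resulting 30×20 matrix has rank 20, and its Smith normal form has invariant factors (1,1,1,1,1,1,1,1,1,1,1,1,1,1,1,1,1,1,1,2).

Computing H_k = (kernel of ∂_k) / (image of ∂_{k+1}):

  H_0: rank C_0 − rank ∂_1 = 10 − 9 = 1, and the invariant factors of ∂_1 are all 1, so H_0 = Z.
  H_1: rank ker ∂_1 − rank ∂_2 = (30 − 9) − 20 = 1, and ∂_2 has invariant factor 2 > 1, so H_1 = Z ⊕ Z/2.
  H_2: rank ker ∂_2 − rank ∂_3 = (20 − 20) − 0 = 0, and there is no ∂_3, so H_2 = 0.

(K is a triangulation of the Klein bottle.)

H_0 ≅ Z,  H_1 ≅ Z ⊕ Z/2,  H_2 = 0.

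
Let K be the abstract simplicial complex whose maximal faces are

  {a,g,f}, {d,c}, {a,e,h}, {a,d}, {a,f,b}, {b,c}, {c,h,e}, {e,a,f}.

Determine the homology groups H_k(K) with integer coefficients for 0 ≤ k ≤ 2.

H_0 = Z,  H_1 = Z^2,  H_2 = 0.

Fix the vertex order a < b < c < d < e < f < g < h and write every simplex with vertices in increasing order. Then dim K = 2 and the simplices of K are:

  0-simplices (8): a, b, c, d, e, f, g, h
  1-simplices (14): ab, ad, ae, af, ag, ah, bc, bf, cd, ce, ch, ef, eh, fg
  2-simplices (5): abf, aef, aeh, afg, ceh

Hence C_0 ≅ Z^8, C_1 ≅ Z^14, C_2 ≅ Z^5.

The boundary map ∂_1: C_1 → C_0 is given by ∂[p,q] = [q] − [p]. For instance
  ∂ef = f − e.
This gives a 8×14 integer matrix of rank 7; reducing to Smith normal form yields diagonal entries (1,1,1,1,1,1,1).

Boundary ∂_2: C_2 → C_1 acts by ∂[p,q,r] = [q,r] − [p,r] + [p,q]. For instance
  ∂aeh = eh − ah + ae,
  ∂aef = ef − af + ae.
This gives a 14×5 integer matrix of rank 5; reducing to Smith normal form yields diagonal entries (1,1,1,1,1).

Reading off H_k = ker ∂_k / im ∂_{k+1}:

  H_0: rank C_0 − rank ∂_1 = 8 − 7 = 1, and the invariant factors of ∂_1 are all 1, so H_0 ≅ Z.
  H_1: rank ker ∂_1 − rank ∂_2 = (14 − 7) − 5 = 2, and the invariant factors of ∂_2 are all 1, so H_1 ≅ Z^2.
  H_2: rank ker ∂_2 − rank ∂_3 = (5 − 5) − 0 = 0, and there is no ∂_3, so H_2 ≅ 0.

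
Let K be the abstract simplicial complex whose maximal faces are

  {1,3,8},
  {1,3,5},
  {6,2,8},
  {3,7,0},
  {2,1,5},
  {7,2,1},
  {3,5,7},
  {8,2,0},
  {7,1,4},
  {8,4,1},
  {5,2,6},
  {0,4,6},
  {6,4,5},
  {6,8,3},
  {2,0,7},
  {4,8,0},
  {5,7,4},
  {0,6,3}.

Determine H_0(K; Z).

Fix the vertex order 0 < 1 < 2 < 3 < 4 < 5 < 6 < 7 < 8 and write every simplex with vertices in increasing order. Then dim K = 2 and the simplices of K are:

  0-simplices (9): [0], [1], [2], [3], [4], [5], [6], [7], [8]
  1-simplices (27): (27 of them)
  2-simplices (18): [0,2,7], [0,2,8], [0,3,6], [0,3,7], [0,4,6], [0,4,8], [1,2,5], [1,2,7], [1,3,5], [1,3,8], [1,4,7], [1,4,8], [2,5,6], [2,6,8], [3,5,7], [3,6,8], [4,5,6], [4,5,7]

so the chain groups are C_0 ≅ Z^9, C_1 ≅ Z^27, C_2 ≅ Z^18.

Boundary ∂_1: C_1 → C_0 is given by ∂[p,q] = [q] − [p].
The 9×27 boundary matrix has rank 8 and Smith normal form diag(1,1,1,1,1,1,1,1).

Boundary ∂_2: C_2 → C_1 sends each 2-simplex [p,q,r] to [q,r] − [p,r] + [p,q]. For instance
  ∂[2,6,8] = [6,8] − [2,8] + [2,6],
  ∂[0,4,8] = [4,8] − [0,8] + [0,4].
This gives a 27×18 integer matrix of rank 18; reducing to Smith normal form yields diagonal entries (1,1,1,1,1,1,1,1,1,1,1,1,1,1,1,1,1,2).

Now H_k = ker ∂_k / im ∂_{k+1}, so:

  H_0: rank C_0 − rank ∂_1 = 9 − 8 = 1, and the invariant factors of ∂_1 are all 1, so H_0 = Z.

H_0 ≅ Z.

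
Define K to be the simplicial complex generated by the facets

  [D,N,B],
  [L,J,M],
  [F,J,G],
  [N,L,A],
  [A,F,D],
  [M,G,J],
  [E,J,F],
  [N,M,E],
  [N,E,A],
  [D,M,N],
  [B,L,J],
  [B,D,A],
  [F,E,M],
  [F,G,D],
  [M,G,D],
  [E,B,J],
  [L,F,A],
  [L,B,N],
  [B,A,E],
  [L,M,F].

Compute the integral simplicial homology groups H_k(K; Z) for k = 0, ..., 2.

K has 10 vertices, 30 edges, 20 triangles.
rank ∂_0 = 0, rank ∂_1 = 9 ⇒ b_0 = 10 − 0 − 9 = 1; all invariant factors of ∂_1 are 1 so no torsion. So H_0 = Z.
rank ∂_1 = 9, rank ∂_2 = 20 ⇒ b_1 = 30 − 9 − 20 = 1; ∂_2 has invariant factor(s) [2] giving torsion. So H_1 = Z ⊕ Z/2.
rank ∂_2 = 20, rank ∂_3 = 0 ⇒ b_2 = 20 − 20 − 0 = 0. So H_2 = 0.

H_0 = Z,  H_1 = Z ⊕ Z/2,  H_2 = 0.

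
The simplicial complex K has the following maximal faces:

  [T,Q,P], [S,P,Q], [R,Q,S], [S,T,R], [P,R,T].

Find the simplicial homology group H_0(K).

H_0 ≅ Z.

Order the vertices as P < Q < R < S < T. Listing each simplex with vertices in this order, K has dimension 2 with simplices:

  0-simplices (5): P, Q, R, S, T
  1-simplices (10): PQ, PR, PS, PT, QR, QS, QT, RS, RT, ST
  2-simplices (5): PQS, PQT, PRT, QRS, RST

so the chain groups are C_0 ≅ Z^5, C_1 ≅ Z^10, C_2 ≅ Z^5.

The boundary map ∂_1: C_1 → C_0 maps an edge to its endpoints' difference, ∂[p,q] = q − p.
This gives a 5×10 integer matrix of rank 4; reducing to Smith normal form yields diagonal entries (1,1,1,1).

Boundary ∂_2: C_2 → C_1 acts by ∂[p,q,r] = [q,r] − [p,r] + [p,q]. For instance
  ∂RST = ST − RT + RS,
  ∂PQT = QT − PT + PQ.
The resulting 10×5 matrix has rank 5, and its Smith normal form has invariant factors (1,1,1,1,1).

Now H_k = ker ∂_k / im ∂_{k+1}, so:

  H_0: rank C_0 − rank ∂_1 = 5 − 4 = 1, and the invariant factors of ∂_1 are all 1, so H_0 ≅ Z.

(K is a triangulation of the Möbius band.)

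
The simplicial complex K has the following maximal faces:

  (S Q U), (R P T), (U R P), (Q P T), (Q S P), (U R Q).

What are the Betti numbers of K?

Order the vertices as P < Q < R < S < T < U. Listing each simplex with vertices in this order, K has dimension 2 with simplices:

  0-simplices (6): P, Q, R, S, T, U
  1-simplices (12): PQ, PR, PS, PT, PU, QR, QS, QT, QU, RT, RU, SU
  2-simplices (6): PQS, PQT, PRT, PRU, QRU, QSU

giving chain groups C_0 ≅ Z^6, C_1 ≅ Z^12, C_2 ≅ Z^6.

Boundary ∂_1: C_1 → C_0 is given by ∂[p,q] = [q] − [p]. For instance
  ∂PU = U − P.
As a 6×12 matrix over Z this has rank 5, with invariant factors (1,1,1,1,1).

Boundary ∂_2: C_2 → C_1 acts by ∂[p,q,r] = [q,r] − [p,r] + [p,q]. For instance
  ∂QSU = SU − QU + QS,
  ∂PQT = QT − PT + PQ.
The 12×6 boundary matrix has rank 6 and Smith normal form diag(1,1,1,1,1,1).

Now H_k = ker ∂_k / im ∂_{k+1}, so:

  H_0: rank C_0 − rank ∂_1 = 6 − 5 = 1, and the invariant factors of ∂_1 are all 1, so H_0 = Z.
  H_1: rank ker ∂_1 − rank ∂_2 = (12 − 5) − 6 = 1, and the invariant factors of ∂_2 are all 1, so H_1 = Z.
  H_2: rank ker ∂_2 − rank ∂_3 = (6 − 6) − 0 = 0, and there is no ∂_3, so H_2 = 0.

(K is a triangulation of the cylinder S^1 x I.)

Hence the Betti numbers are b_0 = 1, b_1 = 1, b_2 = 0.

b_0 = 1, b_1 = 1, b_2 = 0.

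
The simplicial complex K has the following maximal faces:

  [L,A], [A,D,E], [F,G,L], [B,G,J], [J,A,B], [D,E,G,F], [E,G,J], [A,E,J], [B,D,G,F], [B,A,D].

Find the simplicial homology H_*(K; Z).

We work with the vertex ordering A < B < D < E < F < G < J < L. The simplices of K, each written with vertices in increasing order, are:

  0-simplices (8): A, B, D, E, F, G, J, L
  1-simplices (19): AB, AD, AE, AJ, AL, BD, BF, BG, BJ, DE, DF, DG, EF, EG, EJ, FG, FL, GJ, GL
  2-simplices (14): ABD, ABJ, ADE, AEJ, BDF, BDG, BFG, BGJ, DEF, DEG, DFG, EFG, EGJ, FGL
  3-simplices (2): BDFG, DEFG

Hence C_0 ≅ Z^8, C_1 ≅ Z^19, C_2 ≅ Z^14, C_3 ≅ Z^2.

∂_1: C_1 → C_0 is given by ∂[p,q] = [q] − [p].
The resulting 8×19 matrix has rank 7, and its Smith normal form has invariant factors (1,1,1,1,1,1,1).

∂_2: C_2 → C_1 maps a triangle to the signed sum of its edges. For instance
  ∂BDF = DF − BF + BD,
  ∂BFG = FG − BG + BF.
As a 19×14 matrix over Z this has rank 11, with invariant factors (1,1,1,1,1,1,1,1,1,1,1).

Boundary ∂_3: C_3 → C_2 sends each 3-simplex σ to the alternating sum Σ_i (−1)^i (σ with its i-th vertex removed). For instance
  ∂BDFG = DFG − BFG + BDG − BDF,
  ∂DEFG = EFG − DFG + DEG − DEF.
The resulting 14×2 matrix has rank 2, and its Smith normal form has invariant factors (1,1).

Computing H_k = (kernel of ∂_k) / (image of ∂_{k+1}):

  H_0: rank C_0 − rank ∂_1 = 8 − 7 = 1, and the invariant factors of ∂_1 are all 1, so H_0 ≅ Z.
  H_1: rank ker ∂_1 − rank ∂_2 = (19 − 7) − 11 = 1, and the invariant factors of ∂_2 are all 1, so H_1 ≅ Z.
  H_2: rank ker ∂_2 − rank ∂_3 = (14 − 11) − 2 = 1, and the invariant factors of ∂_3 are all 1, so H_2 ≅ Z.
  H_3: rank ker ∂_3 − rank ∂_4 = (2 − 2) − 0 = 0, and there is no ∂_4, so H_3 ≅ 0.

H_0 = Z,  H_1 = Z,  H_2 = Z,  H_3 = 0.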